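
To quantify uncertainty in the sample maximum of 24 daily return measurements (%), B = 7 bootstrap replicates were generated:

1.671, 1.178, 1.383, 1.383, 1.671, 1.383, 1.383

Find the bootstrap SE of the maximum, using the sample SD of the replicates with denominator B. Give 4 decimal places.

Bootstrap SE is the standard deviation of the 7 replicate maximums.
Mean of replicates: (1.671 + 1.178 + 1.383 + 1.383 + 1.671 + 1.383 + 1.383) / 7 = 10.05200 / 7 = 1.43600
Sum of squared deviations: (+0.23500)² + (−0.25800)² + (−0.05300)² + (−0.05300)² + (+0.23500)² + (−0.05300)² + (−0.05300)² = 0.18825
Variance = 0.18825 / 7 = 0.02689
SE* = √0.02689

SE* = 0.1640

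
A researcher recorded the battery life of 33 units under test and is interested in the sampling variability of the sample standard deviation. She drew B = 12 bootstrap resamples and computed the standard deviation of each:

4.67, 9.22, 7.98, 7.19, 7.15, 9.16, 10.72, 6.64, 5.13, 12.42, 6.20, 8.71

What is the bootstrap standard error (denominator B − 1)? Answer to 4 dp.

Bootstrap SE is the standard deviation of the 12 replicate standard deviations.
Mean of replicates: (4.67 + 9.22 + 7.98 + 7.19 + 7.15 + 9.16 + 10.72 + 6.64 + 5.13 + 12.42 + 6.20 + 8.71) / 12 = 95.19000 / 12 = 7.93250
Sum of squared deviations: (−3.26250)² + (+1.28750)² + (+0.04750)² + (−0.74250)² + (−0.78250)² + (+1.22750)² + (+2.78750)² + (−1.29250)² + (−2.80250)² + (+4.48750)² + (−1.73250)² + (+0.77750)² = 56.01263
Variance = 56.01263 / 11 = 5.09206
SE* = √5.09206

SE* = 2.2566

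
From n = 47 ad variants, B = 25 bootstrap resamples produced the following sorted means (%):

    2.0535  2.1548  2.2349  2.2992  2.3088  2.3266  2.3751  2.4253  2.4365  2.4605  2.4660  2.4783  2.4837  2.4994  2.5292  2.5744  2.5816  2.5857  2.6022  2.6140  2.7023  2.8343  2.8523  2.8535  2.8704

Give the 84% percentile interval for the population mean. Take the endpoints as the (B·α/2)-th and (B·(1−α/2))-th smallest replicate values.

(2.1548, 2.8523)

α = 0.16; lower rank = 25 × 0.080 = 2; upper rank = 25 × 0.920 = 23.
The 2nd smallest replicate is 2.1548; the 23rd is 2.8523.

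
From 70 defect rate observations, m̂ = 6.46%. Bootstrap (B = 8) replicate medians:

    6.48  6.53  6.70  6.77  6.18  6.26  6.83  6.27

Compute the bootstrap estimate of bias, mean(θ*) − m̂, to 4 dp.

mean(θ*) = (6.48 + 6.53 + 6.70 + 6.77 + 6.18 + 6.26 + 6.83 + 6.27) / 8 = 6.50250
bias = 6.50250 − 6.46

bias = +0.0425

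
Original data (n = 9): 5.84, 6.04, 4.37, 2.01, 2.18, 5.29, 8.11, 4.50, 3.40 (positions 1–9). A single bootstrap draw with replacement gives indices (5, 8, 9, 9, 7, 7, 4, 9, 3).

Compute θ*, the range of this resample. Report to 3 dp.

Resample values: 2.18, 4.50, 3.40, 3.40, 8.11, 8.11, 2.01, 3.40, 4.37.
Range = 8.11 − 2.01 = 6.100

θ* = 6.100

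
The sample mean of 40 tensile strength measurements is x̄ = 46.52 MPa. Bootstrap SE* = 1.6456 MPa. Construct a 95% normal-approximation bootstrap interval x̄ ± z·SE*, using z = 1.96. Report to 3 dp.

Margin = 1.96 × 1.6456 = 3.2254
Interval: 46.52 ± 3.2254

(43.295, 49.745)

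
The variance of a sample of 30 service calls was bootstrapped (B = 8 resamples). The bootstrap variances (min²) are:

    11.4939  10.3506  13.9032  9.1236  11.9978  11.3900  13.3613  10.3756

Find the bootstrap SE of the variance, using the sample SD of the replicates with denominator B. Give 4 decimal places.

SE* = 1.4888

Bootstrap SE is the standard deviation of the 8 replicate variances.
Mean of replicates: (11.4939 + 10.3506 + 13.9032 + 9.1236 + 11.9978 + 11.3900 + 13.3613 + 10.3756) / 8 = 91.99600 / 8 = 11.49950
Sum of squared deviations: (−0.00560)² + (−1.14890)² + (+2.40370)² + (−2.37590)² + (+0.49830)² + (−0.10950)² + (+1.86180)² + (−1.12390)² = 17.73242
Variance = 17.73242 / 8 = 2.21655
SE* = √2.21655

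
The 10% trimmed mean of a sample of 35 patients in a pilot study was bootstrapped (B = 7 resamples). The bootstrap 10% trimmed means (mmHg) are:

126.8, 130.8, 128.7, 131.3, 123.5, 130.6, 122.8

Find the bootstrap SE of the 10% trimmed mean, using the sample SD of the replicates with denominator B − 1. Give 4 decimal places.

SE* = 3.5211

Bootstrap SE is the standard deviation of the 7 replicate 10% trimmed means.
Mean of replicates: (126.8 + 130.8 + 128.7 + 131.3 + 123.5 + 130.6 + 122.8) / 7 = 894.50000 / 7 = 127.78571
Sum of squared deviations: (−0.98571)² + (+3.01429)² + (+0.91429)² + (+3.51429)² + (−4.28571)² + (+2.81429)² + (−4.98571)² = 74.38857
Variance = 74.38857 / 6 = 12.39810
SE* = √12.39810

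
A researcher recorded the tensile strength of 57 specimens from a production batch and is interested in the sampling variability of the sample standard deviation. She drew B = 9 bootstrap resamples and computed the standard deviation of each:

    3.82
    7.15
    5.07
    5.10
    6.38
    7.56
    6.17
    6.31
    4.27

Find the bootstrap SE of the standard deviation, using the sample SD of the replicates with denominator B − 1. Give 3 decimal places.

Bootstrap SE is the standard deviation of the 9 replicate standard deviations.
Mean of replicates: (3.82 + 7.15 + 5.07 + 5.10 + 6.38 + 7.56 + 6.17 + 6.31 + 4.27) / 9 = 51.8300 / 9 = 5.7589
Sum of squared deviations: (−1.9389)² + (+1.3911)² + (−0.6889)² + (−0.6589)² + (+0.6211)² + (+1.8011)² + (+0.4111)² + (+0.5511)² + (−1.4889)² = 12.9225
Variance = 12.9225 / 8 = 1.6153
SE* = √1.6153

SE* = 1.271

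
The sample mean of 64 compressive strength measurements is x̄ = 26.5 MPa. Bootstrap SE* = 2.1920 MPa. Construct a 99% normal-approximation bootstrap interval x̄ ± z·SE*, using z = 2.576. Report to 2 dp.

(20.85, 32.15)

Margin = 2.576 × 2.1920 = 5.647
Interval: 26.5 ± 5.647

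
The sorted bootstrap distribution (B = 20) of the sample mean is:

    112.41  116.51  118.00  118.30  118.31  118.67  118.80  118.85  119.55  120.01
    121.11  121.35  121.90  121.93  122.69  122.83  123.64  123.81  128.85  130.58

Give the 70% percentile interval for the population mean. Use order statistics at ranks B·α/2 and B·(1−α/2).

α = 0.30; lower rank = 20 × 0.150 = 3; upper rank = 20 × 0.850 = 17.
The 3rd smallest replicate is 118.00; the 17th is 123.64.

(118.00, 123.64)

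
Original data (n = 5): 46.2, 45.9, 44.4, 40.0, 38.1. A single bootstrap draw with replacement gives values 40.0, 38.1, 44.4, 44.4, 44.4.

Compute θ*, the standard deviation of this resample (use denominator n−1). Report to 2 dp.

Mean = 42.2600; sum of squared deviations = 36.1520
s² = 36.1520 / 4 = 9.0380
s = √9.0380 = 3.01

θ* = 3.01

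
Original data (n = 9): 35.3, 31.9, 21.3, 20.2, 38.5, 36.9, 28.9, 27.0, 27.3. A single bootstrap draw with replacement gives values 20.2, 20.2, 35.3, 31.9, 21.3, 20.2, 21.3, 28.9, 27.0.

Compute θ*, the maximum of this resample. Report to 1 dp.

θ* = 35.3

Maximum = 35.3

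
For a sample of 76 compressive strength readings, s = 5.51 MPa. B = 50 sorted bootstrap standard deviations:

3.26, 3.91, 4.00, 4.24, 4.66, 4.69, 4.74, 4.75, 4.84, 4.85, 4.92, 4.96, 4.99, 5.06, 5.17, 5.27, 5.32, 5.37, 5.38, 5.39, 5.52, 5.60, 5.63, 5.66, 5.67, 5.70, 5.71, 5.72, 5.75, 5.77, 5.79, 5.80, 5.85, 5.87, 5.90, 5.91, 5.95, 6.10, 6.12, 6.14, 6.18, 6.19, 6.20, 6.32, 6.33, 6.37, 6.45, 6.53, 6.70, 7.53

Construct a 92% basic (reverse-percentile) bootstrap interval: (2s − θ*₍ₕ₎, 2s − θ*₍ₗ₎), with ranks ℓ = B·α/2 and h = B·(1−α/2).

(4.49, 7.11)

Percentile endpoints at ranks 2 and 48: θ*₍2₎ = 3.91, θ*₍48₎ = 6.53.
Basic interval reflects these around s:
  lower = 2 × 5.51 − 6.53 = 4.49
  upper = 2 × 5.51 − 3.91 = 7.11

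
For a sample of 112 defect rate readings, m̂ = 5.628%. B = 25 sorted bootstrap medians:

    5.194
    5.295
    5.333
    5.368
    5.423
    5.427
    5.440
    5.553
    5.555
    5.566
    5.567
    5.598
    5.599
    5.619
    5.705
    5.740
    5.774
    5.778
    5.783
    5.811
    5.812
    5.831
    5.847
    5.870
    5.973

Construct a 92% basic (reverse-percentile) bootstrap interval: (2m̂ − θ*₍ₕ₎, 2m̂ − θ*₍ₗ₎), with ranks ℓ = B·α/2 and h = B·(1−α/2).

Percentile endpoints at ranks 1 and 24: θ*₍1₎ = 5.194, θ*₍24₎ = 5.870.
Basic interval reflects these around m̂:
  lower = 2 × 5.628 − 5.870 = 5.386
  upper = 2 × 5.628 − 5.194 = 6.062

(5.386, 6.062)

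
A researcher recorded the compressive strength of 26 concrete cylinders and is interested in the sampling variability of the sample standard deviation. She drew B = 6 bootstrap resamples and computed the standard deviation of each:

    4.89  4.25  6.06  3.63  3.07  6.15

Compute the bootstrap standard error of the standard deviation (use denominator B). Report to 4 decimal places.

Bootstrap SE is the standard deviation of the 6 replicate standard deviations.
Mean of replicates: (4.89 + 4.25 + 6.06 + 3.63 + 3.07 + 6.15) / 6 = 28.05000 / 6 = 4.67500
Sum of squared deviations: (+0.21500)² + (−0.42500)² + (+1.38500)² + (−1.04500)² + (−1.60500)² + (+1.47500)² = 7.98875
Variance = 7.98875 / 6 = 1.33146
SE* = √1.33146

SE* = 1.1539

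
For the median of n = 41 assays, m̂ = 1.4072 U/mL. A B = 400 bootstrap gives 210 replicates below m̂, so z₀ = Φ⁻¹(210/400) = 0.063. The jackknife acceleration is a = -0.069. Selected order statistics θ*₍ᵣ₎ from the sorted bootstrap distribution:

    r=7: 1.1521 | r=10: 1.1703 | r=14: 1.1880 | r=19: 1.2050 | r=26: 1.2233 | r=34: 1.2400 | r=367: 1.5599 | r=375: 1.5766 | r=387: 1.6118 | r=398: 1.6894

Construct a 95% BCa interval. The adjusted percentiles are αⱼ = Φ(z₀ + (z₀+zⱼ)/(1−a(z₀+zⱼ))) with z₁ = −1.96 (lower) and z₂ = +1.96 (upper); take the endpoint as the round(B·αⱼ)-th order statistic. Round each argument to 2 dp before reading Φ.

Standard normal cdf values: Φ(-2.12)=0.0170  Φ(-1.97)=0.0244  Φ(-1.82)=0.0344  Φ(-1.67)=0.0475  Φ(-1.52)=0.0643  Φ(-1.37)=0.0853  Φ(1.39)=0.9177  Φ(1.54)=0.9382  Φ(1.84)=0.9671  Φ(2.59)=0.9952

Lower: z₀ + z₁ = 0.063 + (-1.960) = -1.897; 1 − a(z₀+z₁) = 1 − (-0.069)(-1.897) = 0.8691; argument = 0.063 + (-1.897)/0.8691 = -2.1197 → -2.12.
α₁ = Φ(-2.12) = 0.0170; rank = round(400 × 0.0170) = 7; θ*₍7₎ = 1.1521.
Upper: z₀ + z₂ = 2.023; 1 − a(z₀+z₂) = 1.1396; argument = 1.8382 → 1.84; α₂ = 0.9671; rank = 387; θ*₍387₎ = 1.6118.

(1.1521, 1.6118)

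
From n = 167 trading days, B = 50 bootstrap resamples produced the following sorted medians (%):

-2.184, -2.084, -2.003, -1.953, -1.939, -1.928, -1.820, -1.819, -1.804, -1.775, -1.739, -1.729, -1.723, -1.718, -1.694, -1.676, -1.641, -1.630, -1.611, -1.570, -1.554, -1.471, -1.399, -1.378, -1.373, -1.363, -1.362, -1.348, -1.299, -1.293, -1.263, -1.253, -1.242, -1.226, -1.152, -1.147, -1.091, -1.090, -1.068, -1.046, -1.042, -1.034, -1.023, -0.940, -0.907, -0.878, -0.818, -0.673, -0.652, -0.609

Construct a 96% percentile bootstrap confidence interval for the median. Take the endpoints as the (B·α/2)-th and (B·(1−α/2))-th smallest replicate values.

α = 0.04; lower rank = 50 × 0.020 = 1; upper rank = 50 × 0.980 = 49.
The 1st smallest replicate is -2.184; the 49th is -0.652.

(-2.184, -0.652)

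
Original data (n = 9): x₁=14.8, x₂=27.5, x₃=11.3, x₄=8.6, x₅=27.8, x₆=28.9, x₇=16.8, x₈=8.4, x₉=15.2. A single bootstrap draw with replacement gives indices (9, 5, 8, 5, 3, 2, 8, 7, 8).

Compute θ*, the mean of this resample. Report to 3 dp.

θ* = 16.844

Resample values: 15.2, 27.8, 8.4, 27.8, 11.3, 27.5, 8.4, 16.8, 8.4.
Mean = (15.2 + 27.8 + 8.4 + 27.8 + 11.3 + 27.5 + 8.4 + 16.8 + 8.4) / 9 = 151.60 / 9 = 16.844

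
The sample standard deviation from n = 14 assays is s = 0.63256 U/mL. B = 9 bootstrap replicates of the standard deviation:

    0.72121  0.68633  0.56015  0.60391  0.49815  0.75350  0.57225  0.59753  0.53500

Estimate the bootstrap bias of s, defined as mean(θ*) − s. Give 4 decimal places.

mean(θ*) = (0.72121 + 0.68633 + 0.56015 + 0.60391 + 0.49815 + 0.75350 + 0.57225 + 0.59753 + 0.53500) / 9 = 0.61423
bias = 0.61423 − 0.63256

bias = −0.0183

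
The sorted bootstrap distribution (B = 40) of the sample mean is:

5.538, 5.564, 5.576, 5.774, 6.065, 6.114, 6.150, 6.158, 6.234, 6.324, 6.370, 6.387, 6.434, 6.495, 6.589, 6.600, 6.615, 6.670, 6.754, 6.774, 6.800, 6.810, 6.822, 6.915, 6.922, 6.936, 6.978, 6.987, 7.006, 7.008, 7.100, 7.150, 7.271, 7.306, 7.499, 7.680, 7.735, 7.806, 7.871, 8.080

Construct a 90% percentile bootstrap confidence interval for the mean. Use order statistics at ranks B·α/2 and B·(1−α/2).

(5.564, 7.806)

α = 0.10; lower rank = 40 × 0.050 = 2; upper rank = 40 × 0.950 = 38.
The 2nd smallest replicate is 5.564; the 38th is 7.806.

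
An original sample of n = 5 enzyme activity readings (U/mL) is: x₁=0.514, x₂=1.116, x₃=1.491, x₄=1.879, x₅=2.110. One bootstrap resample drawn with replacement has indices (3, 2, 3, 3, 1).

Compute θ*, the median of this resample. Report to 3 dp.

Resample values: 1.491, 1.116, 1.491, 1.491, 0.514.
Sorted: 0.514, 1.116, 1.491, 1.491, 1.491
Median = middle value = 1.491

θ* = 1.491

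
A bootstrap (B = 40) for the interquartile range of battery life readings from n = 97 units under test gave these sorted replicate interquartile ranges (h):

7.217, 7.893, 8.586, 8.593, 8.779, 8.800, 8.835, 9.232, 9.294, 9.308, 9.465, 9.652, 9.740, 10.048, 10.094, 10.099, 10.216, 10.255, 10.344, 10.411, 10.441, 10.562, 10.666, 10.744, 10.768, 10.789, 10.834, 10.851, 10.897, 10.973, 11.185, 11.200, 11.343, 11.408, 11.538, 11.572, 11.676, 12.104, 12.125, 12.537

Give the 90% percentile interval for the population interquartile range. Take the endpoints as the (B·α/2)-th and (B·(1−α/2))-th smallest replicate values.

α = 0.10; lower rank = 40 × 0.050 = 2; upper rank = 40 × 0.950 = 38.
The 2nd smallest replicate is 7.893; the 38th is 12.104.

(7.893, 12.104)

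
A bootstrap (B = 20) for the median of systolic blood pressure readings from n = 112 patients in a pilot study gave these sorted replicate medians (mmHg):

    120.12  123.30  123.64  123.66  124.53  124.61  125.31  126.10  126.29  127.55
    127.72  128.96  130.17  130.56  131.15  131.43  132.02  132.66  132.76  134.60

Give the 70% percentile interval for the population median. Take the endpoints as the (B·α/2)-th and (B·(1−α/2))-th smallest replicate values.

α = 0.30; lower rank = 20 × 0.150 = 3; upper rank = 20 × 0.850 = 17.
The 3rd smallest replicate is 123.64; the 17th is 132.02.

(123.64, 132.02)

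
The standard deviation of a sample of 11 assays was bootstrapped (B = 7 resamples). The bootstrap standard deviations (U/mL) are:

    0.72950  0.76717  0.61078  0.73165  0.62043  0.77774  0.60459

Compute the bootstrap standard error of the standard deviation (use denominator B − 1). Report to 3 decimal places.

SE* = 0.077

Bootstrap SE is the standard deviation of the 7 replicate standard deviations.
Mean of replicates: (0.72950 + 0.76717 + 0.61078 + 0.73165 + 0.62043 + 0.77774 + 0.60459) / 7 = 4.841860 / 7 = 0.691694
Sum of squared deviations: (+0.037806)² + (+0.075476)² + (−0.080914)² + (+0.039956)² + (−0.071264)² + (+0.086046)² + (−0.087104)² = 0.035339
Variance = 0.035339 / 6 = 0.005890
SE* = √0.005890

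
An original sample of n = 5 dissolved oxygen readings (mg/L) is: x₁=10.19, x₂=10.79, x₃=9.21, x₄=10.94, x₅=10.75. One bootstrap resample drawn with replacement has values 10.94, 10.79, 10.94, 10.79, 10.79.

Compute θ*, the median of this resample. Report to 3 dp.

Sorted: 10.79, 10.79, 10.79, 10.94, 10.94
Median = middle value = 10.790

θ* = 10.790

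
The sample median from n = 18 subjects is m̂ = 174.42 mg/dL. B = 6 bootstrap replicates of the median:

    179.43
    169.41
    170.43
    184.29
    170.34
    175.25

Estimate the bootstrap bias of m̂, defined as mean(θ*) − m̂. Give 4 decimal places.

bias = +0.4383

mean(θ*) = (179.43 + 169.41 + 170.43 + 184.29 + 170.34 + 175.25) / 6 = 174.85833
bias = 174.85833 − 174.42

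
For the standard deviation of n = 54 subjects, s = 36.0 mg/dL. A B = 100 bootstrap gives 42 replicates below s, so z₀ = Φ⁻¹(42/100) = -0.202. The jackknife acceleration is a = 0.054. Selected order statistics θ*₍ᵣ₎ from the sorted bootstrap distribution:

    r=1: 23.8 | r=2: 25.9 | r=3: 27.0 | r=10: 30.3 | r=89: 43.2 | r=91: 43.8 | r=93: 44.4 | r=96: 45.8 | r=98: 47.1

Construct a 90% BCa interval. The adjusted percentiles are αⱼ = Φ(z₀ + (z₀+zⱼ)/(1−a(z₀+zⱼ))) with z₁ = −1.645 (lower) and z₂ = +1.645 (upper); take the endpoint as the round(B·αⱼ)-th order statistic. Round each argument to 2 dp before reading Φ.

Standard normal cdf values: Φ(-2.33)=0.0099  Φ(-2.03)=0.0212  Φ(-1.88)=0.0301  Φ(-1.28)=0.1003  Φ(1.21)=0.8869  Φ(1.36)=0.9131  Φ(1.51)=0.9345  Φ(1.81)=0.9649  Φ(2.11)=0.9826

Lower: z₀ + z₁ = -0.202 + (-1.645) = -1.847; 1 − a(z₀+z₁) = 1 − (0.054)(-1.847) = 1.0997; argument = -0.202 + (-1.847)/1.0997 = -1.8815 → -1.88.
α₁ = Φ(-1.88) = 0.0301; rank = round(100 × 0.0301) = 3; θ*₍3₎ = 27.0.
Upper: z₀ + z₂ = 1.443; 1 − a(z₀+z₂) = 0.9221; argument = 1.3629 → 1.36; α₂ = 0.9131; rank = 91; θ*₍91₎ = 43.8.

(27.0, 43.8)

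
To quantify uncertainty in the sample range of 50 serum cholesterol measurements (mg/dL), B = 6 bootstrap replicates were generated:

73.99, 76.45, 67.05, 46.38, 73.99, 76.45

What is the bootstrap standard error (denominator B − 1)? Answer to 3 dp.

Bootstrap SE is the standard deviation of the 6 replicate ranges.
Mean of replicates: (73.99 + 76.45 + 67.05 + 46.38 + 73.99 + 76.45) / 6 = 414.3100 / 6 = 69.0517
Sum of squared deviations: (+4.9383)² + (+7.3983)² + (−2.0017)² + (−22.6717)² + (+4.9383)² + (+7.3983)² = 676.2561
Variance = 676.2561 / 5 = 135.2512
SE* = √135.2512

SE* = 11.630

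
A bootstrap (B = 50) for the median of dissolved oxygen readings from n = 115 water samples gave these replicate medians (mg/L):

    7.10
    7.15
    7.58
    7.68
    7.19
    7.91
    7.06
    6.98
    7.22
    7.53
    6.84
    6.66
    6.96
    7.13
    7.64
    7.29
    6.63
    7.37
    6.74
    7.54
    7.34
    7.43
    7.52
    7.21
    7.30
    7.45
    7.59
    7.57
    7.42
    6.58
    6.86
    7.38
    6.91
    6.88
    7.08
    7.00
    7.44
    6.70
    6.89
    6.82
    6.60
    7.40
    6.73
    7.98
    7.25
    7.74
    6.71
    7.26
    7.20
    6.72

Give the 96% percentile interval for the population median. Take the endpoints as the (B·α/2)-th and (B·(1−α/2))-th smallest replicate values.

(6.58, 7.91)

Sorted replicates: 6.58, 6.60, 6.63, 6.66, 6.70, 6.71, 6.72, 6.73, 6.74, 6.82, 6.84, 6.86, 6.88, 6.89, 6.91, 6.96, 6.98, 7.00, 7.06, 7.08, 7.10, 7.13, 7.15, 7.19, 7.20, 7.21, 7.22, 7.25, 7.26, 7.29, 7.30, 7.34, 7.37, 7.38, 7.40, 7.42, 7.43, 7.44, 7.45, 7.52, 7.53, 7.54, 7.57, 7.58, 7.59, 7.64, 7.68, 7.74, 7.91, 7.98
α = 0.04; lower rank = 50 × 0.020 = 1; upper rank = 50 × 0.980 = 49.
The 1st smallest replicate is 6.58; the 49th is 7.91.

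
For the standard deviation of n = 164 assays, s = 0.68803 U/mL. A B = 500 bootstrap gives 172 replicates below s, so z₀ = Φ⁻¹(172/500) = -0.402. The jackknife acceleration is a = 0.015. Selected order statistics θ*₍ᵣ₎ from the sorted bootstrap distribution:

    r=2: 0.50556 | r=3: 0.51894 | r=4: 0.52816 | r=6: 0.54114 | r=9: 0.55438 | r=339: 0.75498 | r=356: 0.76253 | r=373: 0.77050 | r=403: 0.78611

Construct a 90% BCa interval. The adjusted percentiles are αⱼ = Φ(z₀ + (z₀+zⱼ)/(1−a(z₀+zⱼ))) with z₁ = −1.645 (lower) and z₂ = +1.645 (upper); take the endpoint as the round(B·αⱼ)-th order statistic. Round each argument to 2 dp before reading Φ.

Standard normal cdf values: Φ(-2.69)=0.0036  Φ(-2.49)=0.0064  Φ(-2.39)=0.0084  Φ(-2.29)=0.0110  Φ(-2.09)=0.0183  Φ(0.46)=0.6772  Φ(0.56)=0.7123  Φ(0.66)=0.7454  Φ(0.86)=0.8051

(0.52816, 0.78611)

Lower: z₀ + z₁ = -0.402 + (-1.645) = -2.047; 1 − a(z₀+z₁) = 1 − (0.015)(-2.047) = 1.0307; argument = -0.402 + (-2.047)/1.0307 = -2.3880 → -2.39.
α₁ = Φ(-2.39) = 0.0084; rank = round(500 × 0.0084) = 4; θ*₍4₎ = 0.52816.
Upper: z₀ + z₂ = 1.243; 1 − a(z₀+z₂) = 0.9814; argument = 0.8646 → 0.86; α₂ = 0.8051; rank = 403; θ*₍403₎ = 0.78611.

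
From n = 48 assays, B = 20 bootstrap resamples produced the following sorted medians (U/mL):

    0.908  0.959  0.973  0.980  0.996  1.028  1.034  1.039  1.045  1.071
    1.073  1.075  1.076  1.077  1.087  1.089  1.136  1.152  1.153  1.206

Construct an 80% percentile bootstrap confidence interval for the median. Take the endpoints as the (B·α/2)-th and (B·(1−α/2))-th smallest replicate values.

α = 0.20; lower rank = 20 × 0.100 = 2; upper rank = 20 × 0.900 = 18.
The 2nd smallest replicate is 0.959; the 18th is 1.152.

(0.959, 1.152)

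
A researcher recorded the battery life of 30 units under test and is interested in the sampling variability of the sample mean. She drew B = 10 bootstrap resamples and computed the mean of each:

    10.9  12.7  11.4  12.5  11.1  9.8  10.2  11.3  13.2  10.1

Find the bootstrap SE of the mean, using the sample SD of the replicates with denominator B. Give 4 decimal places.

Bootstrap SE is the standard deviation of the 10 replicate means.
Mean of replicates: (10.9 + 12.7 + 11.4 + 12.5 + 11.1 + 9.8 + 10.2 + 11.3 + 13.2 + 10.1) / 10 = 113.20000 / 10 = 11.32000
Sum of squared deviations: (−0.42000)² + (+1.38000)² + (+0.08000)² + (+1.18000)² + (−0.22000)² + (−1.52000)² + (−1.12000)² + (−0.02000)² + (+1.88000)² + (−1.22000)² = 12.11600
Variance = 12.11600 / 10 = 1.21160
SE* = √1.21160

SE* = 1.1007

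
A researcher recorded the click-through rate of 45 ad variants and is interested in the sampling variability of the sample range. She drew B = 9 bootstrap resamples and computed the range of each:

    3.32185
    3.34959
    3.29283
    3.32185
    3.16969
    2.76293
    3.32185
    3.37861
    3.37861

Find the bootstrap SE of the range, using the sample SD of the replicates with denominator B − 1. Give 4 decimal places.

SE* = 0.1949

Bootstrap SE is the standard deviation of the 9 replicate ranges.
Mean of replicates: (3.32185 + 3.34959 + 3.29283 + 3.32185 + 3.16969 + 2.76293 + 3.32185 + 3.37861 + 3.37861) / 9 = 29.297810 / 9 = 3.255312
Sum of squared deviations: (+0.066538)² + (+0.094278)² + (+0.037518)² + (+0.066538)² + (−0.085622)² + (−0.492382)² + (+0.066538)² + (+0.123298)² + (+0.123298)² = 0.303754
Variance = 0.303754 / 8 = 0.037969
SE* = √0.037969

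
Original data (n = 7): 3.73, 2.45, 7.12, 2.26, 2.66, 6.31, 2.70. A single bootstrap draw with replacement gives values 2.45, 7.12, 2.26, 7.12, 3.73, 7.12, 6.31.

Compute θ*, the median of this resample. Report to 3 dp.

Sorted: 2.26, 2.45, 3.73, 6.31, 7.12, 7.12, 7.12
Median = middle value = 6.310

θ* = 6.310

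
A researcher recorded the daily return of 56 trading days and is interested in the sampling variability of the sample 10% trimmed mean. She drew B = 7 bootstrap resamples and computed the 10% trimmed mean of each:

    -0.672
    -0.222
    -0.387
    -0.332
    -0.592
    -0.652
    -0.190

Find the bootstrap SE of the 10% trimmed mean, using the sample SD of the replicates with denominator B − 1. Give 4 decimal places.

SE* = 0.2026

Bootstrap SE is the standard deviation of the 7 replicate 10% trimmed means.
Mean of replicates: ((-0.672) + (-0.222) + (-0.387) + (-0.332) + (-0.592) + (-0.652) + (-0.190)) / 7 = -3.04700 / 7 = -0.43529
Sum of squared deviations: (−0.23671)² + (+0.21329)² + (+0.04829)² + (+0.10329)² + (−0.15671)² + (−0.21671)² + (+0.24529)² = 0.24621
Variance = 0.24621 / 6 = 0.04104
SE* = √0.04104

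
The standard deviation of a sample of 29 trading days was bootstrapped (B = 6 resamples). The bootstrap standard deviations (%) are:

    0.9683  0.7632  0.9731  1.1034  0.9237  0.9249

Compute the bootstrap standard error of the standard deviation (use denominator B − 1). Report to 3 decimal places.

SE* = 0.110

Bootstrap SE is the standard deviation of the 6 replicate standard deviations.
Mean of replicates: (0.9683 + 0.7632 + 0.9731 + 1.1034 + 0.9237 + 0.9249) / 6 = 5.65660 / 6 = 0.94277
Sum of squared deviations: (+0.02553)² + (−0.17957)² + (+0.03033)² + (+0.16063)² + (−0.01907)² + (−0.01787)² = 0.06030
Variance = 0.06030 / 5 = 0.01206
SE* = √0.01206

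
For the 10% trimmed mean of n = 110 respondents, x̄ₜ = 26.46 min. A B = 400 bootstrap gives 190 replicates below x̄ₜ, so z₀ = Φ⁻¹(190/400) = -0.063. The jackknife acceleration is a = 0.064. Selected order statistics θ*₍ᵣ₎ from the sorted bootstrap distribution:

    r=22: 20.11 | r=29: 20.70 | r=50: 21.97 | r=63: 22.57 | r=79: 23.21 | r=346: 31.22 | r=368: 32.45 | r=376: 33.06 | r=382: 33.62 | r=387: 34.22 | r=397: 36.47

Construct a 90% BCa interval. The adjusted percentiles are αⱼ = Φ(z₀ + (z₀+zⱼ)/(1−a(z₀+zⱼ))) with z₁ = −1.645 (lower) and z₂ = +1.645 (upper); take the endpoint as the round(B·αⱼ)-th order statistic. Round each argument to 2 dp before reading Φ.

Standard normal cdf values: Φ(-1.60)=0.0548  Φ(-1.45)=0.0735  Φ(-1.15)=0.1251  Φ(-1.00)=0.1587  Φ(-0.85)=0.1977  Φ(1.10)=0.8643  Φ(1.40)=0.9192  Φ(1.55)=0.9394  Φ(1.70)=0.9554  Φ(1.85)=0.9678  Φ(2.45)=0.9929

(20.11, 33.62)

Lower: z₀ + z₁ = -0.063 + (-1.645) = -1.708; 1 − a(z₀+z₁) = 1 − (0.064)(-1.708) = 1.1093; argument = -0.063 + (-1.708)/1.1093 = -1.6027 → -1.60.
α₁ = Φ(-1.60) = 0.0548; rank = round(400 × 0.0548) = 22; θ*₍22₎ = 20.11.
Upper: z₀ + z₂ = 1.582; 1 − a(z₀+z₂) = 0.8988; argument = 1.6972 → 1.70; α₂ = 0.9554; rank = 382; θ*₍382₎ = 33.62.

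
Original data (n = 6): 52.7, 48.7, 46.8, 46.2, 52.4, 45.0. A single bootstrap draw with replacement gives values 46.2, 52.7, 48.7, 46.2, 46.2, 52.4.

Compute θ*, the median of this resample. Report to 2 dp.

θ* = 47.45

Sorted: 46.2, 46.2, 46.2, 48.7, 52.4, 52.7
Median = average of the two middle values = 47.45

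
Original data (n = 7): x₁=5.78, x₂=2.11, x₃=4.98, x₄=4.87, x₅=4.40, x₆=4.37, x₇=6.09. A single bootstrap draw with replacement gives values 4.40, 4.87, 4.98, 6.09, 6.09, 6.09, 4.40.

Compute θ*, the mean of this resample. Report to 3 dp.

Mean = (4.40 + 4.87 + 4.98 + 6.09 + 6.09 + 6.09 + 4.40) / 7 = 36.920 / 7 = 5.274

θ* = 5.274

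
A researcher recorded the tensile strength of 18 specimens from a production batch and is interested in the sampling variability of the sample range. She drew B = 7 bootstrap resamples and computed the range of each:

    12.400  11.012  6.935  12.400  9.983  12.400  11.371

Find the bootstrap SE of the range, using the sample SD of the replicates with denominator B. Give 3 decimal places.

Bootstrap SE is the standard deviation of the 7 replicate ranges.
Mean of replicates: (12.400 + 11.012 + 6.935 + 12.400 + 9.983 + 12.400 + 11.371) / 7 = 76.5010 / 7 = 10.9287
Sum of squared deviations: (+1.4713)² + (+0.0833)² + (−3.9937)² + (+1.4713)² + (−0.9457)² + (+1.4713)² + (+0.4423)² = 23.5407
Variance = 23.5407 / 7 = 3.3630
SE* = √3.3630

SE* = 1.834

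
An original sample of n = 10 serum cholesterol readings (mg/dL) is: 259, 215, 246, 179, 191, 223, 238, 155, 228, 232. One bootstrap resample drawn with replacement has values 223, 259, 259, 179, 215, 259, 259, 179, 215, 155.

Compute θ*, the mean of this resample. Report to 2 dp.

θ* = 220.20

Mean = (223 + 259 + 259 + 179 + 215 + 259 + 259 + 179 + 215 + 155) / 10 = 2202.0 / 10 = 220.20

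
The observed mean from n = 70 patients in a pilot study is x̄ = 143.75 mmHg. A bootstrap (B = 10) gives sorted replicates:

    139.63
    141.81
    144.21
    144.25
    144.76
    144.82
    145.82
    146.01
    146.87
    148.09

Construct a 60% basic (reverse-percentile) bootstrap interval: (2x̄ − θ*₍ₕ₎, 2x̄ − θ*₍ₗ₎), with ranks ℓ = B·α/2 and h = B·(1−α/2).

(141.49, 145.69)

Percentile endpoints at ranks 2 and 8: θ*₍2₎ = 141.81, θ*₍8₎ = 146.01.
Basic interval reflects these around x̄:
  lower = 2 × 143.75 − 146.01 = 141.49
  upper = 2 × 143.75 − 141.81 = 145.69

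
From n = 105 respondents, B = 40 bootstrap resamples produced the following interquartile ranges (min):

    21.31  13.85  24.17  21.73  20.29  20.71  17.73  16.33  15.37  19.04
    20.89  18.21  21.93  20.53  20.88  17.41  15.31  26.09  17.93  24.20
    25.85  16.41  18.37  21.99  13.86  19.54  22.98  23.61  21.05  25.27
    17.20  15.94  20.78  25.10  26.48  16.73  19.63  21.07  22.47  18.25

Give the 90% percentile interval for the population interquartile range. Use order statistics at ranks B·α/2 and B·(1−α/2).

Sorted replicates: 13.85, 13.86, 15.31, 15.37, 15.94, 16.33, 16.41, 16.73, 17.20, 17.41, 17.73, 17.93, 18.21, 18.25, 18.37, 19.04, 19.54, 19.63, 20.29, 20.53, 20.71, 20.78, 20.88, 20.89, 21.05, 21.07, 21.31, 21.73, 21.93, 21.99, 22.47, 22.98, 23.61, 24.17, 24.20, 25.10, 25.27, 25.85, 26.09, 26.48
α = 0.10; lower rank = 40 × 0.050 = 2; upper rank = 40 × 0.950 = 38.
The 2nd smallest replicate is 13.86; the 38th is 25.85.

(13.86, 25.85)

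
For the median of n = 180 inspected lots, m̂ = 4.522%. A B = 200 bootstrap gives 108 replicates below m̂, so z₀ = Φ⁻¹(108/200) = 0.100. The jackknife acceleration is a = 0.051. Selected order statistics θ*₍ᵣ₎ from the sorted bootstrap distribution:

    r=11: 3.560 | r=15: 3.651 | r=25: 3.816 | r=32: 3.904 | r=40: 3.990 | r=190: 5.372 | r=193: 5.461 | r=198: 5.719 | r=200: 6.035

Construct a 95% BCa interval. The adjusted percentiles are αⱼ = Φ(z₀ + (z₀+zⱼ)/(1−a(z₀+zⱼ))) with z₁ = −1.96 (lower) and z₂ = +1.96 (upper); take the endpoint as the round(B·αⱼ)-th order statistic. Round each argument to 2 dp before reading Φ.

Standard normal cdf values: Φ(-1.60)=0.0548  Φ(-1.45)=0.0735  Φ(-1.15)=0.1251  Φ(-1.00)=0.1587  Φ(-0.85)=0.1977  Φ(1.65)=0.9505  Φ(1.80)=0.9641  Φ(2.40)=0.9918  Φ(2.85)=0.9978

Lower: z₀ + z₁ = 0.100 + (-1.960) = -1.860; 1 − a(z₀+z₁) = 1 − (0.051)(-1.860) = 1.0949; argument = 0.100 + (-1.860)/1.0949 = -1.5988 → -1.60.
α₁ = Φ(-1.60) = 0.0548; rank = round(200 × 0.0548) = 11; θ*₍11₎ = 3.560.
Upper: z₀ + z₂ = 2.060; 1 − a(z₀+z₂) = 0.8949; argument = 2.4018 → 2.40; α₂ = 0.9918; rank = 198; θ*₍198₎ = 5.719.

(3.560, 5.719)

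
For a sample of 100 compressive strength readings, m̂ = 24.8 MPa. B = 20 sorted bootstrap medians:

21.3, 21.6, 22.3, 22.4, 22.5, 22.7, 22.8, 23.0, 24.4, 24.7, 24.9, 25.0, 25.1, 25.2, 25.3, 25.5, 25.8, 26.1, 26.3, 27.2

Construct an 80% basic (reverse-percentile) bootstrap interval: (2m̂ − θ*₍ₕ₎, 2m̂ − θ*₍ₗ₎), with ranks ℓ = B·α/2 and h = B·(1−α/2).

(23.5, 28.0)

Percentile endpoints at ranks 2 and 18: θ*₍2₎ = 21.6, θ*₍18₎ = 26.1.
Basic interval reflects these around m̂:
  lower = 2 × 24.8 − 26.1 = 23.5
  upper = 2 × 24.8 − 21.6 = 28.0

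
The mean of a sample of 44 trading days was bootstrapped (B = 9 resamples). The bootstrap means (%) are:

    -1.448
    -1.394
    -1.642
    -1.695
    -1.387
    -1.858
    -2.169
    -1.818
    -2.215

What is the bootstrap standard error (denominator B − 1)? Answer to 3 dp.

SE* = 0.310

Bootstrap SE is the standard deviation of the 9 replicate means.
Mean of replicates: ((-1.448) + (-1.394) + (-1.642) + (-1.695) + (-1.387) + (-1.858) + (-2.169) + (-1.818) + (-2.215)) / 9 = -15.6260 / 9 = -1.7362
Sum of squared deviations: (+0.2882)² + (+0.3422)² + (+0.0942)² + (+0.0412)² + (+0.3492)² + (−0.1218)² + (−0.4328)² + (−0.0818)² + (−0.4788)² = 0.7708
Variance = 0.7708 / 8 = 0.0963
SE* = √0.0963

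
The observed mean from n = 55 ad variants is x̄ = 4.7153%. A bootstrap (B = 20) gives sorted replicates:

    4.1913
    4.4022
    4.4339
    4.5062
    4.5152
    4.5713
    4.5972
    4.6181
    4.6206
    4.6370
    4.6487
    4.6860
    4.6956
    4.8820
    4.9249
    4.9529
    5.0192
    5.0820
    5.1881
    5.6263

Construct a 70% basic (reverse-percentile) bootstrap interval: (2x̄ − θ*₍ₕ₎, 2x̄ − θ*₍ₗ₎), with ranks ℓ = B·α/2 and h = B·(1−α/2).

(4.4114, 4.9967)

Percentile endpoints at ranks 3 and 17: θ*₍3₎ = 4.4339, θ*₍17₎ = 5.0192.
Basic interval reflects these around x̄:
  lower = 2 × 4.7153 − 5.0192 = 4.4114
  upper = 2 × 4.7153 − 4.4339 = 4.9967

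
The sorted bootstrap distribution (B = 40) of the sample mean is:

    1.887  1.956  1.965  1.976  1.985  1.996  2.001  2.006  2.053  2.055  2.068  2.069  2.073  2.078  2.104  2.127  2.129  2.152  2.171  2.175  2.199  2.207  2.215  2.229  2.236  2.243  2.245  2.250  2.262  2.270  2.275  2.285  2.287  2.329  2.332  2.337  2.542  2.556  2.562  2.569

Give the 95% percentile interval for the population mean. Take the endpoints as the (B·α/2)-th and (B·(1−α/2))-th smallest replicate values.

α = 0.05; lower rank = 40 × 0.025 = 1; upper rank = 40 × 0.975 = 39.
The 1st smallest replicate is 1.887; the 39th is 2.562.

(1.887, 2.562)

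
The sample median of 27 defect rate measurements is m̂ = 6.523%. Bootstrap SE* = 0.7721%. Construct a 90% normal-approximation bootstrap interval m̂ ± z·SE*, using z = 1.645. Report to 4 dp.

Margin = 1.645 × 0.7721 = 1.27010
Interval: 6.523 ± 1.27010

(5.2529, 7.7931)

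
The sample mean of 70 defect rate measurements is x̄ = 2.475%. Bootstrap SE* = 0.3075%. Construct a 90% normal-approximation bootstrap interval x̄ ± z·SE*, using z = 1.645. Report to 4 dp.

Margin = 1.645 × 0.3075 = 0.50584
Interval: 2.475 ± 0.50584

(1.9692, 2.9808)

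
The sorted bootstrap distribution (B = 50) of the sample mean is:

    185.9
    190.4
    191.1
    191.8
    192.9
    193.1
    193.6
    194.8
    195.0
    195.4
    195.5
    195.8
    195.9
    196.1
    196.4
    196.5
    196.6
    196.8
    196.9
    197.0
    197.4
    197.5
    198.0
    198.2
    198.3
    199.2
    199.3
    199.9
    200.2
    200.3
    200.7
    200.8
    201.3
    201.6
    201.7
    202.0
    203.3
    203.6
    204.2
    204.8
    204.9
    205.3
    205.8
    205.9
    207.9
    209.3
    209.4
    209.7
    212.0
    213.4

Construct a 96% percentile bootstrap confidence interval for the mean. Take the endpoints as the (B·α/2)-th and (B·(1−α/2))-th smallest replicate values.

α = 0.04; lower rank = 50 × 0.020 = 1; upper rank = 50 × 0.980 = 49.
The 1st smallest replicate is 185.9; the 49th is 212.0.

(185.9, 212.0)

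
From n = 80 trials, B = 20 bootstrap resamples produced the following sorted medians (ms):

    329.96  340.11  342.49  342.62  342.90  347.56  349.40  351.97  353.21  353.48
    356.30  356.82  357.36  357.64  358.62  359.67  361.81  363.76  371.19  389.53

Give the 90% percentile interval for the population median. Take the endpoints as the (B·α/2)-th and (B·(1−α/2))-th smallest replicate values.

(329.96, 371.19)

α = 0.10; lower rank = 20 × 0.050 = 1; upper rank = 20 × 0.950 = 19.
The 1st smallest replicate is 329.96; the 19th is 371.19.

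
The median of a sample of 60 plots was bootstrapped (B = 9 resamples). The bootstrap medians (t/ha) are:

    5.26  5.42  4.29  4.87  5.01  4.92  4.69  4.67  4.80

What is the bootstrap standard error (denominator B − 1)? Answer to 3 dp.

SE* = 0.333

Bootstrap SE is the standard deviation of the 9 replicate medians.
Mean of replicates: (5.26 + 5.42 + 4.29 + 4.87 + 5.01 + 4.92 + 4.69 + 4.67 + 4.80) / 9 = 43.9300 / 9 = 4.8811
Sum of squared deviations: (+0.3789)² + (+0.5389)² + (−0.5911)² + (−0.0111)² + (+0.1289)² + (+0.0389)² + (−0.1911)² + (−0.2111)² + (−0.0811)² = 0.8893
Variance = 0.8893 / 8 = 0.1112
SE* = √0.1112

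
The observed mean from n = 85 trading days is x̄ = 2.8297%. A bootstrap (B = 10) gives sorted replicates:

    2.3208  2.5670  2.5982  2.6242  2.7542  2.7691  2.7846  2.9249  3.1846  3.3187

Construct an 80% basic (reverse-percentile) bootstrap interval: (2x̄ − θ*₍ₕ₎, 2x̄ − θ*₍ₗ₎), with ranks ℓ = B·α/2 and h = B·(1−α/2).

Percentile endpoints at ranks 1 and 9: θ*₍1₎ = 2.3208, θ*₍9₎ = 3.1846.
Basic interval reflects these around x̄:
  lower = 2 × 2.8297 − 3.1846 = 2.4748
  upper = 2 × 2.8297 − 2.3208 = 3.3386

(2.4748, 3.3386)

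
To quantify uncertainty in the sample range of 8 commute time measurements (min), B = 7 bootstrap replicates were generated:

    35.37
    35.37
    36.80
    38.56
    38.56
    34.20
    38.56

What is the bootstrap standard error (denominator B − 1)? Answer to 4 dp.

Bootstrap SE is the standard deviation of the 7 replicate ranges.
Mean of replicates: (35.37 + 35.37 + 36.80 + 38.56 + 38.56 + 34.20 + 38.56) / 7 = 257.42000 / 7 = 36.77429
Sum of squared deviations: (−1.40429)² + (−1.40429)² + (+0.02571)² + (+1.78571)² + (+1.78571)² + (−2.57429)² + (+1.78571)² = 20.13797
Variance = 20.13797 / 6 = 3.35633
SE* = √3.35633

SE* = 1.8320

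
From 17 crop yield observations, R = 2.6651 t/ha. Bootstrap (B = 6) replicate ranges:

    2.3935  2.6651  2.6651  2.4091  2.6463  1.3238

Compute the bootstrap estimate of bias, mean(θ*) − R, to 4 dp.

bias = −0.3146

mean(θ*) = (2.3935 + 2.6651 + 2.6651 + 2.4091 + 2.6463 + 1.3238) / 6 = 2.35048
bias = 2.35048 − 2.6651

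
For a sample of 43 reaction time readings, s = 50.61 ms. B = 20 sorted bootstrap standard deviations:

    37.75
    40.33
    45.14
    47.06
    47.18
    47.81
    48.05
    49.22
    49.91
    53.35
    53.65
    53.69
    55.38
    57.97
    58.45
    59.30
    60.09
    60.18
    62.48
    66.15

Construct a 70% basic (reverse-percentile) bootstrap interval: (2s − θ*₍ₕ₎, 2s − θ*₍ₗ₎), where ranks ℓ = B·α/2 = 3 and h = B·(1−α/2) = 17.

Percentile endpoints at ranks 3 and 17: θ*₍3₎ = 45.14, θ*₍17₎ = 60.09.
Basic interval reflects these around s:
  lower = 2 × 50.61 − 60.09 = 41.13
  upper = 2 × 50.61 − 45.14 = 56.08

(41.13, 56.08)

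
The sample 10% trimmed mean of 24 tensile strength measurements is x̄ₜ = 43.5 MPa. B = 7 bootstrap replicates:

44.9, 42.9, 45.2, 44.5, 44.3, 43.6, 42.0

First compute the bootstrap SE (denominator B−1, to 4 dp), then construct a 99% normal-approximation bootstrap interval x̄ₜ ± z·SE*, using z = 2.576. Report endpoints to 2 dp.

Mean of replicates = 43.9143; sum of squared deviations = 7.9086; SE* = √(7.9086/6) = 1.1481
Margin = 2.576 × 1.1481 = 2.958
Interval: 43.5 ± 2.958

(40.54, 46.46)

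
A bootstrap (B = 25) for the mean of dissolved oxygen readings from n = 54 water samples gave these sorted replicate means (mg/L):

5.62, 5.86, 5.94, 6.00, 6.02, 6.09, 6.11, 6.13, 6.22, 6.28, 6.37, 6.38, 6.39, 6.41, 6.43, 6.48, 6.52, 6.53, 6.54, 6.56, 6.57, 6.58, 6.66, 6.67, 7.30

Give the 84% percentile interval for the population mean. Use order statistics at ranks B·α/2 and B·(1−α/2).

(5.86, 6.66)

α = 0.16; lower rank = 25 × 0.080 = 2; upper rank = 25 × 0.920 = 23.
The 2nd smallest replicate is 5.86; the 23rd is 6.66.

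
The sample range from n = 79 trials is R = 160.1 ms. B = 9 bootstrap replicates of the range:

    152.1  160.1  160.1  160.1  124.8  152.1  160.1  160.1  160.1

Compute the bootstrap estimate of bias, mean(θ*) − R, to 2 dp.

bias = −5.70

mean(θ*) = (152.1 + 160.1 + 160.1 + 160.1 + 124.8 + 152.1 + 160.1 + 160.1 + 160.1) / 9 = 154.400
bias = 154.400 − 160.1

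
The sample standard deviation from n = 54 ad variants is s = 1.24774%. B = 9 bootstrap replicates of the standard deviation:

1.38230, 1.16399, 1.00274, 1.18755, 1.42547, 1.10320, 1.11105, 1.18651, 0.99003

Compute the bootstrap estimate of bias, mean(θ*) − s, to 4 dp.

bias = −0.0752

mean(θ*) = (1.38230 + 1.16399 + 1.00274 + 1.18755 + 1.42547 + 1.10320 + 1.11105 + 1.18651 + 0.99003) / 9 = 1.17254
bias = 1.17254 − 1.24774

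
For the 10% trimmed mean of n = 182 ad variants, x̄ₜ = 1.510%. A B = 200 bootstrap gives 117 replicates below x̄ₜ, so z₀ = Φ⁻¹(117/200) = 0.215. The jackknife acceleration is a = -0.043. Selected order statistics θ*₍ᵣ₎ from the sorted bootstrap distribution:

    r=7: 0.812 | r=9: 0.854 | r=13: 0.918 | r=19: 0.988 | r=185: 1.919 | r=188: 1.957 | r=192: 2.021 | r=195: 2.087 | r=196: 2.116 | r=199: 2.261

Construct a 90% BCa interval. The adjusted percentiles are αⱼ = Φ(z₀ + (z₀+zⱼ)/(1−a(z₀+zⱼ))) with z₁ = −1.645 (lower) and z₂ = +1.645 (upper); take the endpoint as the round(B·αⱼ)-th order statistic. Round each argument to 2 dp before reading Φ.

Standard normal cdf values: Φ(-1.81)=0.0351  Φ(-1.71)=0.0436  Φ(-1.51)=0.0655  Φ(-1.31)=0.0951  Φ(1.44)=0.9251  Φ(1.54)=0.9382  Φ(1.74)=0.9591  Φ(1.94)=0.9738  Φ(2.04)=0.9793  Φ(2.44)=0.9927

Lower: z₀ + z₁ = 0.215 + (-1.645) = -1.430; 1 − a(z₀+z₁) = 1 − (-0.043)(-1.430) = 0.9385; argument = 0.215 + (-1.430)/0.9385 = -1.3087 → -1.31.
α₁ = Φ(-1.31) = 0.0951; rank = round(200 × 0.0951) = 19; θ*₍19₎ = 0.988.
Upper: z₀ + z₂ = 1.860; 1 − a(z₀+z₂) = 1.0800; argument = 1.9373 → 1.94; α₂ = 0.9738; rank = 195; θ*₍195₎ = 2.087.

(0.988, 2.087)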